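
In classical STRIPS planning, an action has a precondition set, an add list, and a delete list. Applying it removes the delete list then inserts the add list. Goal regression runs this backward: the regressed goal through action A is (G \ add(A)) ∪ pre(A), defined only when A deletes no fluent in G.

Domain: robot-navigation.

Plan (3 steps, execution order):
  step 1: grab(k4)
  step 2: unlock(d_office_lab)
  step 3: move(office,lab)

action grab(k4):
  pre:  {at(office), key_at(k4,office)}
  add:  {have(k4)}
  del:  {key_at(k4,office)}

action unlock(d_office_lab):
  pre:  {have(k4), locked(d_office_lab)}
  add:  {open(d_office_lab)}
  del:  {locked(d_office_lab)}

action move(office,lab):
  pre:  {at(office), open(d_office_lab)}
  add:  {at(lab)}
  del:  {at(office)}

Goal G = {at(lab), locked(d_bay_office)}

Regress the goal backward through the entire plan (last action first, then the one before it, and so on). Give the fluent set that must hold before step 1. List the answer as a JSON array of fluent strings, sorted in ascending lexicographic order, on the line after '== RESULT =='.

Work backward from the goal:
  through step 3 (move(office,lab)): drop {at(lab)}, keep {locked(d_bay_office)}, require {at(office), open(d_office_lab)}
    → {at(office), locked(d_bay_office), open(d_office_lab)}
  through step 2 (unlock(d_office_lab)): drop {open(d_office_lab)}, keep {at(office), locked(d_bay_office)}, require {have(k4), locked(d_office_lab)}
    → {at(office), have(k4), locked(d_bay_office), locked(d_office_lab)}
  through step 1 (grab(k4)): drop {have(k4)}, keep {at(office), locked(d_bay_office), locked(d_office_lab)}, require {at(office), key_at(k4,office)}
    → {at(office), key_at(k4,office), locked(d_bay_office), locked(d_office_lab)}

== RESULT ==
["at(office)", "key_at(k4,office)", "locked(d_bay_office)", "locked(d_office_lab)"]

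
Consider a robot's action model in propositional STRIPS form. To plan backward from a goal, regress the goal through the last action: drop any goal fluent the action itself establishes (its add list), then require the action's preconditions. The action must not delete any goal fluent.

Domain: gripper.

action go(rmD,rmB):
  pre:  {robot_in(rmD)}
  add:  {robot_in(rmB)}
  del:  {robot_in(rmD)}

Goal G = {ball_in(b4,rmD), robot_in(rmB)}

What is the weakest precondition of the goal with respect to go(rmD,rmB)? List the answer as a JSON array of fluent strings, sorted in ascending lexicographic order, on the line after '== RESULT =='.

Regress:
  G ∩ del = {}  (empty — regression defined)
  G \ add = {ball_in(b4,rmD), robot_in(rmB)} \ {robot_in(rmB)} = {ball_in(b4,rmD)}
  ∪ pre   = {ball_in(b4,rmD)} ∪ {robot_in(rmD)}
          = {ball_in(b4,rmD), robot_in(rmD)}

== RESULT ==
["ball_in(b4,rmD)", "robot_in(rmD)"]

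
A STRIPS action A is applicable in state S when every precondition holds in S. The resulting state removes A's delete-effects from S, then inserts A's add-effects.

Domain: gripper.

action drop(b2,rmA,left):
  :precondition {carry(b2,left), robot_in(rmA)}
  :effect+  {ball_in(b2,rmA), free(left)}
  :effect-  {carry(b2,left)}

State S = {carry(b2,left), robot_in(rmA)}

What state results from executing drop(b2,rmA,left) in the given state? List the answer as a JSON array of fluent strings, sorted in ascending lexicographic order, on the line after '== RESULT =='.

Progress:
  pre ⊆ S: {carry(b2,left), robot_in(rmA)} ⊆ S  — applicable
  S \ del = {robot_in(rmA)}
  ∪ add   = {ball_in(b2,rmA), free(left), robot_in(rmA)}

== RESULT ==
["ball_in(b2,rmA)", "free(left)", "robot_in(rmA)"]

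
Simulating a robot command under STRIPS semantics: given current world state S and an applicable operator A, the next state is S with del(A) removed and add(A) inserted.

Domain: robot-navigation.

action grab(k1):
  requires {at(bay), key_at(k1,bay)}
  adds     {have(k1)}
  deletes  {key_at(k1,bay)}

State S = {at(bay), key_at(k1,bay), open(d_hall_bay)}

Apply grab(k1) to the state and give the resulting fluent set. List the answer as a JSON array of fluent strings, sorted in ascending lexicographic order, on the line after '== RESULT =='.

Compute (S \ del) ∪ add:
  pre ⊆ S: {at(bay), key_at(k1,bay)} ⊆ S  — applicable
  S \ del = {at(bay), open(d_hall_bay)}
  ∪ add   = {at(bay), have(k1), open(d_hall_bay)}

== RESULT ==
["at(bay)", "have(k1)", "open(d_hall_bay)"]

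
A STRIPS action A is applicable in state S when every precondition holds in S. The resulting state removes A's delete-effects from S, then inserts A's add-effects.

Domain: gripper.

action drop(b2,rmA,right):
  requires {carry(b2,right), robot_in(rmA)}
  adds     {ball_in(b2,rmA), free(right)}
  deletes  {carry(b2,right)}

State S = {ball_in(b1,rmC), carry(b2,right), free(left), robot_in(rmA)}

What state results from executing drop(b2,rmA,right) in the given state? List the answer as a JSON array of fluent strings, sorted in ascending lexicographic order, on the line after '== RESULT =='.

Progress:
  pre ⊆ S: {carry(b2,right), robot_in(rmA)} ⊆ S  — applicable
  S \ del = {ball_in(b1,rmC), free(left), robot_in(rmA)}
  ∪ add   = {ball_in(b1,rmC), ball_in(b2,rmA), free(left), free(right), robot_in(rmA)}

== RESULT ==
["ball_in(b1,rmC)", "ball_in(b2,rmA)", "free(left)", "free(right)", "robot_in(rmA)"]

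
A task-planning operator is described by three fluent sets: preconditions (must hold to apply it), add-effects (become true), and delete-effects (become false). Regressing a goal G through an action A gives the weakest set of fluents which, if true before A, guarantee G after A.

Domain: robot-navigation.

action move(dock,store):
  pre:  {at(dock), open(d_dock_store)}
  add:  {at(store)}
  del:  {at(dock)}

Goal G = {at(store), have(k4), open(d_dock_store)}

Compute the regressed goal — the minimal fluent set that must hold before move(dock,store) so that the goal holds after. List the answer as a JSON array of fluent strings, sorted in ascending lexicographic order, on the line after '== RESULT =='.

Regress:
  G ∩ del = {}  (empty — regression defined)
  G \ add = {at(store), have(k4), open(d_dock_store)} \ {at(store)} = {have(k4), open(d_dock_store)}
  ∪ pre   = {have(k4), open(d_dock_store)} ∪ {at(dock), open(d_dock_store)}
          = {at(dock), have(k4), open(d_dock_store)}

== RESULT ==
["at(dock)", "have(k4)", "open(d_dock_store)"]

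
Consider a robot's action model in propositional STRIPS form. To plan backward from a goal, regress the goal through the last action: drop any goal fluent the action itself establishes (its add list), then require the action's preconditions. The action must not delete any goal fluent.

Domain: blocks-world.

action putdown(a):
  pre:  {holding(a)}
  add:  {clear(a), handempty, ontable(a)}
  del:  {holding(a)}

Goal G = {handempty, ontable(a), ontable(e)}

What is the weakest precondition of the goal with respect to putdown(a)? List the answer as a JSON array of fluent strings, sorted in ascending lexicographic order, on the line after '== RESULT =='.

Compute (G \ add) ∪ pre:
  G ∩ del = {}  (empty — regression defined)
  G \ add = {handempty, ontable(a), ontable(e)} \ {clear(a), handempty, ontable(a)} = {ontable(e)}
  ∪ pre   = {ontable(e)} ∪ {holding(a)}
          = {holding(a), ontable(e)}

== RESULT ==
["holding(a)", "ontable(e)"]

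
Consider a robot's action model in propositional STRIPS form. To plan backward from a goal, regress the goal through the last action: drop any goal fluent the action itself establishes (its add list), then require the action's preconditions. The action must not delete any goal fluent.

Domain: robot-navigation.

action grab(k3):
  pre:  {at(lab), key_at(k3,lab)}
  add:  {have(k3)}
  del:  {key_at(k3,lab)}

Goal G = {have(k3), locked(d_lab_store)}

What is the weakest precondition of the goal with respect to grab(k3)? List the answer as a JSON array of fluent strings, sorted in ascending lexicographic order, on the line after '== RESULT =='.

Compute (G \ add) ∪ pre:
  G ∩ del = {}  (empty — regression defined)
  G \ add = {have(k3), locked(d_lab_store)} \ {have(k3)} = {locked(d_lab_store)}
  ∪ pre   = {locked(d_lab_store)} ∪ {at(lab), key_at(k3,lab)}
          = {at(lab), key_at(k3,lab), locked(d_lab_store)}

== RESULT ==
["at(lab)", "key_at(k3,lab)", "locked(d_lab_store)"]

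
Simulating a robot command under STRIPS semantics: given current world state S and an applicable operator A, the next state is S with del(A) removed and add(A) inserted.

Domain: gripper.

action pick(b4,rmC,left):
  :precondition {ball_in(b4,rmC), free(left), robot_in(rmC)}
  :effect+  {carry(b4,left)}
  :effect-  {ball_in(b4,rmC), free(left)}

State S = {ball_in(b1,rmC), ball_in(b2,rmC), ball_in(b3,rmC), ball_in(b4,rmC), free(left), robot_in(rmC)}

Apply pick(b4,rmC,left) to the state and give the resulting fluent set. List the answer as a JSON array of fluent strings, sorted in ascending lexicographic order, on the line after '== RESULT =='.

Progress:
  pre ⊆ S: {ball_in(b4,rmC), free(left), robot_in(rmC)} ⊆ S  — applicable
  S \ del = {ball_in(b1,rmC), ball_in(b2,rmC), ball_in(b3,rmC), robot_in(rmC)}
  ∪ add   = {ball_in(b1,rmC), ball_in(b2,rmC), ball_in(b3,rmC), carry(b4,left), robot_in(rmC)}

== RESULT ==
["ball_in(b1,rmC)", "ball_in(b2,rmC)", "ball_in(b3,rmC)", "carry(b4,left)", "robot_in(rmC)"]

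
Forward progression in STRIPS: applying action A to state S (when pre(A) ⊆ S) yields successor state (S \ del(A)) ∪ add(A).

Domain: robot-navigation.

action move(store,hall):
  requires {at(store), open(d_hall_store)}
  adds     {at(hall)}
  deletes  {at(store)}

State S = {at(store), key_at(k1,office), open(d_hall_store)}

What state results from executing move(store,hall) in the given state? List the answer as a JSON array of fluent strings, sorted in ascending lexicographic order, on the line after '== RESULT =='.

Progress:
  pre ⊆ S: {at(store), open(d_hall_store)} ⊆ S  — applicable
  S \ del = {key_at(k1,office), open(d_hall_store)}
  ∪ add   = {at(hall), key_at(k1,office), open(d_hall_store)}

== RESULT ==
["at(hall)", "key_at(k1,office)", "open(d_hall_store)"]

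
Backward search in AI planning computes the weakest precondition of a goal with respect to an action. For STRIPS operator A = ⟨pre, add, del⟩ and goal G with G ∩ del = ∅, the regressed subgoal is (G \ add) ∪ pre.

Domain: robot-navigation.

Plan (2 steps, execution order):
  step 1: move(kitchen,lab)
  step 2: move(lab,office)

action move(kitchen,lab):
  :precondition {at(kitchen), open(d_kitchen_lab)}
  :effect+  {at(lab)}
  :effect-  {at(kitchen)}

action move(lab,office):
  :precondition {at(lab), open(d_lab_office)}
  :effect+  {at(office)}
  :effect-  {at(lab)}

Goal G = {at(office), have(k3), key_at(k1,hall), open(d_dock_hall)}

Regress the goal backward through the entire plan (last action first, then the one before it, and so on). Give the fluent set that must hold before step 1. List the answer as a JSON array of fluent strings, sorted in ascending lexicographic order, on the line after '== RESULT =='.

Regress step by step:
  through step 2 (move(lab,office)): drop {at(office)}, keep {have(k3), key_at(k1,hall), open(d_dock_hall)}, require {at(lab), open(d_lab_office)}
    → {at(lab), have(k3), key_at(k1,hall), open(d_dock_hall), open(d_lab_office)}
  through step 1 (move(kitchen,lab)): drop {at(lab)}, keep {have(k3), key_at(k1,hall), open(d_dock_hall), open(d_lab_office)}, require {at(kitchen), open(d_kitchen_lab)}
    → {at(kitchen), have(k3), key_at(k1,hall), open(d_dock_hall), open(d_kitchen_lab), open(d_lab_office)}

== RESULT ==
["at(kitchen)", "have(k3)", "key_at(k1,hall)", "open(d_dock_hall)", "open(d_kitchen_lab)", "open(d_lab_office)"]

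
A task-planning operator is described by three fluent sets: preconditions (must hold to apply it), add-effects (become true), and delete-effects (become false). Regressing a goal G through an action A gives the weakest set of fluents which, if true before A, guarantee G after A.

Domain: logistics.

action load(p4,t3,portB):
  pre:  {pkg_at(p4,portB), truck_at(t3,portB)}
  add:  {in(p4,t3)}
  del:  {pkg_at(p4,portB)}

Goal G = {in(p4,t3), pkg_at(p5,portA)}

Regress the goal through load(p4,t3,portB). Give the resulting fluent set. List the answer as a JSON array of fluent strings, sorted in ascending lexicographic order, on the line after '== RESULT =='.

Compute (G \ add) ∪ pre:
  G ∩ del = {}  (empty — regression defined)
  G \ add = {in(p4,t3), pkg_at(p5,portA)} \ {in(p4,t3)} = {pkg_at(p5,portA)}
  ∪ pre   = {pkg_at(p5,portA)} ∪ {pkg_at(p4,portB), truck_at(t3,portB)}
          = {pkg_at(p4,portB), pkg_at(p5,portA), truck_at(t3,portB)}

== RESULT ==
["pkg_at(p4,portB)", "pkg_at(p5,portA)", "truck_at(t3,portB)"]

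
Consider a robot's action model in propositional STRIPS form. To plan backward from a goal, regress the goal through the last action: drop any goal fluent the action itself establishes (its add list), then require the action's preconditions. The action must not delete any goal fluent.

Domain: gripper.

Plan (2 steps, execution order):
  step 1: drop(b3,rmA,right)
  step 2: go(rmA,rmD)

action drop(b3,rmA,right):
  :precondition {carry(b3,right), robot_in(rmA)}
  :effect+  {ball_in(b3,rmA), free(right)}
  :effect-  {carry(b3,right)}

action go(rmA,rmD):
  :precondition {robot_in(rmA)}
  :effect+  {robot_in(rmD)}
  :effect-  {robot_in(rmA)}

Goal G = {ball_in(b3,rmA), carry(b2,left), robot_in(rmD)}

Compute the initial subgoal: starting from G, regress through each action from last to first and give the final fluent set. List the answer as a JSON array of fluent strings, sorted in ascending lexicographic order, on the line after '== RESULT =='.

Work backward from the goal:
  through step 2 (go(rmA,rmD)): drop {robot_in(rmD)}, keep {ball_in(b3,rmA), carry(b2,left)}, require {robot_in(rmA)}
    → {ball_in(b3,rmA), carry(b2,left), robot_in(rmA)}
  through step 1 (drop(b3,rmA,right)): drop {ball_in(b3,rmA)}, keep {carry(b2,left), robot_in(rmA)}, require {carry(b3,right), robot_in(rmA)}
    → {carry(b2,left), carry(b3,right), robot_in(rmA)}

== RESULT ==
["carry(b2,left)", "carry(b3,right)", "robot_in(rmA)"]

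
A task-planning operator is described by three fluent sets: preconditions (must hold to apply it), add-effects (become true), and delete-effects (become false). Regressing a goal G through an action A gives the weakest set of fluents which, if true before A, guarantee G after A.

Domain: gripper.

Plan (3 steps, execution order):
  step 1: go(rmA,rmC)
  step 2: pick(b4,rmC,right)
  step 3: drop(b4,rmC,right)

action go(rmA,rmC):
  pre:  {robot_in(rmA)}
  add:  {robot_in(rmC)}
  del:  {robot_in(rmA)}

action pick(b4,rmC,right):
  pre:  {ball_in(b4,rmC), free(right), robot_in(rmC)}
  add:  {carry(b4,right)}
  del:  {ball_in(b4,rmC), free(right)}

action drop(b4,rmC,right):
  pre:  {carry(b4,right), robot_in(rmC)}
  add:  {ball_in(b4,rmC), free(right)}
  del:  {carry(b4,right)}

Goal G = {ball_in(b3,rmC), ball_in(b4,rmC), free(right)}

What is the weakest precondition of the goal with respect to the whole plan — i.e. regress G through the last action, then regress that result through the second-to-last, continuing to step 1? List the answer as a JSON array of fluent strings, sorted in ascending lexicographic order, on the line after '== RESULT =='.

Regress step by step:
  through step 3 (drop(b4,rmC,right)): drop {ball_in(b4,rmC), free(right)}, keep {ball_in(b3,rmC)}, require {carry(b4,right), robot_in(rmC)}
    → {ball_in(b3,rmC), carry(b4,right), robot_in(rmC)}
  through step 2 (pick(b4,rmC,right)): drop {carry(b4,right)}, keep {ball_in(b3,rmC), robot_in(rmC)}, require {ball_in(b4,rmC), free(right), robot_in(rmC)}
    → {ball_in(b3,rmC), ball_in(b4,rmC), free(right), robot_in(rmC)}
  through step 1 (go(rmA,rmC)): drop {robot_in(rmC)}, keep {ball_in(b3,rmC), ball_in(b4,rmC), free(right)}, require {robot_in(rmA)}
    → {ball_in(b3,rmC), ball_in(b4,rmC), free(right), robot_in(rmA)}

== RESULT ==
["ball_in(b3,rmC)", "ball_in(b4,rmC)", "free(right)", "robot_in(rmA)"]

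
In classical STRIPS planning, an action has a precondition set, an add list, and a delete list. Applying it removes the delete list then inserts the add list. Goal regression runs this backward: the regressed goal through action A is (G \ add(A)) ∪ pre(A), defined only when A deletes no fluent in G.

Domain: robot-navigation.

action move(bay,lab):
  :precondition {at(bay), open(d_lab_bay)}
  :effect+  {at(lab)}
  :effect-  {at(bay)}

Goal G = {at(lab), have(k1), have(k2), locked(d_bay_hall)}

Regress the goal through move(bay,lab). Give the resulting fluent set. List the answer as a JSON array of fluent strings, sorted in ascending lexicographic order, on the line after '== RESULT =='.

Compute (G \ add) ∪ pre:
  G ∩ del = {}  (empty — regression defined)
  G \ add = {at(lab), have(k1), have(k2), locked(d_bay_hall)} \ {at(lab)} = {have(k1), have(k2), locked(d_bay_hall)}
  ∪ pre   = {have(k1), have(k2), locked(d_bay_hall)} ∪ {at(bay), open(d_lab_bay)}
          = {at(bay), have(k1), have(k2), locked(d_bay_hall), open(d_lab_bay)}

== RESULT ==
["at(bay)", "have(k1)", "have(k2)", "locked(d_bay_hall)", "open(d_lab_bay)"]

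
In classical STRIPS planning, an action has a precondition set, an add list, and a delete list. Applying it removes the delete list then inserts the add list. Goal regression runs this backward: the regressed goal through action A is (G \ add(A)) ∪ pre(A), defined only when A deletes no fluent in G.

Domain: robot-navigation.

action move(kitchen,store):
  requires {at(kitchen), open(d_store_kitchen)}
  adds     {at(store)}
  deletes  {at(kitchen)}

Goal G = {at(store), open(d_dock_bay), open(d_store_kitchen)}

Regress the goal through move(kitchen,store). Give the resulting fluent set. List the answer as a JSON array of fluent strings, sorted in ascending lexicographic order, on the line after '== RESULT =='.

Regress:
  G ∩ del = {}  (empty — regression defined)
  G \ add = {at(store), open(d_dock_bay), open(d_store_kitchen)} \ {at(store)} = {open(d_dock_bay), open(d_store_kitchen)}
  ∪ pre   = {open(d_dock_bay), open(d_store_kitchen)} ∪ {at(kitchen), open(d_store_kitchen)}
          = {at(kitchen), open(d_dock_bay), open(d_store_kitchen)}

== RESULT ==
["at(kitchen)", "open(d_dock_bay)", "open(d_store_kitchen)"]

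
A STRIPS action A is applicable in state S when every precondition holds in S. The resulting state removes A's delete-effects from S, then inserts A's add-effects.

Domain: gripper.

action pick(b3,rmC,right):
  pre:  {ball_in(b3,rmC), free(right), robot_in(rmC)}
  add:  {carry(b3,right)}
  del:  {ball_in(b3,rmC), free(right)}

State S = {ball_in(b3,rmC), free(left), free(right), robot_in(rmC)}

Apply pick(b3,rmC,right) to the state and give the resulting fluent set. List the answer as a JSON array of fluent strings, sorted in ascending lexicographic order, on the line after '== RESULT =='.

Progress:
  pre ⊆ S: {ball_in(b3,rmC), free(right), robot_in(rmC)} ⊆ S  — applicable
  S \ del = {free(left), robot_in(rmC)}
  ∪ add   = {carry(b3,right), free(left), robot_in(rmC)}

== RESULT ==
["carry(b3,right)", "free(left)", "robot_in(rmC)"]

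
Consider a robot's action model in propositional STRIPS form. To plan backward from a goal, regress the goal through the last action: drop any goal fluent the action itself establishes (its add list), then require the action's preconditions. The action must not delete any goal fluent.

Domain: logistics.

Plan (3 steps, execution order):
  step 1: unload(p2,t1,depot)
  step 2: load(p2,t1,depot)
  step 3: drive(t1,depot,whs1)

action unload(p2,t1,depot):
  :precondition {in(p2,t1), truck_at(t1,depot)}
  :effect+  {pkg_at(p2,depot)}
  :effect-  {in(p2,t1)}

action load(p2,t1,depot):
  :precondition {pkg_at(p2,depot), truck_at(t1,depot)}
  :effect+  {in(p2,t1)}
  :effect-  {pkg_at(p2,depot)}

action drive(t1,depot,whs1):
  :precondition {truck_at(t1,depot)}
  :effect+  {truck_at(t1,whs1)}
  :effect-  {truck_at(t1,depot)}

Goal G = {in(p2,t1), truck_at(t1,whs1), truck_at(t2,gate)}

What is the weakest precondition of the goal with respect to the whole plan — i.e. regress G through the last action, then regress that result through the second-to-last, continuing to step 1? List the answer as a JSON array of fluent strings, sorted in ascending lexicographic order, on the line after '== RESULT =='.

Regress step by step:
  through step 3 (drive(t1,depot,whs1)): drop {truck_at(t1,whs1)}, keep {in(p2,t1), truck_at(t2,gate)}, require {truck_at(t1,depot)}
    → {in(p2,t1), truck_at(t1,depot), truck_at(t2,gate)}
  through step 2 (load(p2,t1,depot)): drop {in(p2,t1)}, keep {truck_at(t1,depot), truck_at(t2,gate)}, require {pkg_at(p2,depot), truck_at(t1,depot)}
    → {pkg_at(p2,depot), truck_at(t1,depot), truck_at(t2,gate)}
  through step 1 (unload(p2,t1,depot)): drop {pkg_at(p2,depot)}, keep {truck_at(t1,depot), truck_at(t2,gate)}, require {in(p2,t1), truck_at(t1,depot)}
    → {in(p2,t1), truck_at(t1,depot), truck_at(t2,gate)}

== RESULT ==
["in(p2,t1)", "truck_at(t1,depot)", "truck_at(t2,gate)"]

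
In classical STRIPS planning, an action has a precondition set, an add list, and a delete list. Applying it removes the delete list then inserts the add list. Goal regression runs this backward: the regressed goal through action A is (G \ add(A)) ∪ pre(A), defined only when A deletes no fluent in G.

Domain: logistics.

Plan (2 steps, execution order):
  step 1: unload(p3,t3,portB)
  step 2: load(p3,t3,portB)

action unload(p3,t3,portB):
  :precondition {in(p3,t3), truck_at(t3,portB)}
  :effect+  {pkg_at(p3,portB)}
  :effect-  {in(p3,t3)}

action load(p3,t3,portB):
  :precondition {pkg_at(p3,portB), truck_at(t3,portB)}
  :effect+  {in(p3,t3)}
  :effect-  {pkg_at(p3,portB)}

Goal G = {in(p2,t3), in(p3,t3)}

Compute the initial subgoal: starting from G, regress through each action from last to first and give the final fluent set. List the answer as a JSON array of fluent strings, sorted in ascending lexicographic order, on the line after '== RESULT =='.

Work backward from the goal:
  through step 2 (load(p3,t3,portB)): drop {in(p3,t3)}, keep {in(p2,t3)}, require {pkg_at(p3,portB), truck_at(t3,portB)}
    → {in(p2,t3), pkg_at(p3,portB), truck_at(t3,portB)}
  through step 1 (unload(p3,t3,portB)): drop {pkg_at(p3,portB)}, keep {in(p2,t3), truck_at(t3,portB)}, require {in(p3,t3), truck_at(t3,portB)}
    → {in(p2,t3), in(p3,t3), truck_at(t3,portB)}

== RESULT ==
["in(p2,t3)", "in(p3,t3)", "truck_at(t3,portB)"]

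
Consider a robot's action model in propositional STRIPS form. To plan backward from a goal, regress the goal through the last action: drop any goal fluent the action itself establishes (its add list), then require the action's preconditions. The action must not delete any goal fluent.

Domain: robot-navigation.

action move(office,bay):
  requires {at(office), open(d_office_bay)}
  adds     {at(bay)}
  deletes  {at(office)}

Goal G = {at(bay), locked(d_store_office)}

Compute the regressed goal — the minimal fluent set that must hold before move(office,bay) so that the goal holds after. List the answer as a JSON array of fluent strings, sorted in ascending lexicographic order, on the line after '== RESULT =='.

Compute (G \ add) ∪ pre:
  G ∩ del = {}  (empty — regression defined)
  G \ add = {at(bay), locked(d_store_office)} \ {at(bay)} = {locked(d_store_office)}
  ∪ pre   = {locked(d_store_office)} ∪ {at(office), open(d_office_bay)}
          = {at(office), locked(d_store_office), open(d_office_bay)}

== RESULT ==
["at(office)", "locked(d_store_office)", "open(d_office_bay)"]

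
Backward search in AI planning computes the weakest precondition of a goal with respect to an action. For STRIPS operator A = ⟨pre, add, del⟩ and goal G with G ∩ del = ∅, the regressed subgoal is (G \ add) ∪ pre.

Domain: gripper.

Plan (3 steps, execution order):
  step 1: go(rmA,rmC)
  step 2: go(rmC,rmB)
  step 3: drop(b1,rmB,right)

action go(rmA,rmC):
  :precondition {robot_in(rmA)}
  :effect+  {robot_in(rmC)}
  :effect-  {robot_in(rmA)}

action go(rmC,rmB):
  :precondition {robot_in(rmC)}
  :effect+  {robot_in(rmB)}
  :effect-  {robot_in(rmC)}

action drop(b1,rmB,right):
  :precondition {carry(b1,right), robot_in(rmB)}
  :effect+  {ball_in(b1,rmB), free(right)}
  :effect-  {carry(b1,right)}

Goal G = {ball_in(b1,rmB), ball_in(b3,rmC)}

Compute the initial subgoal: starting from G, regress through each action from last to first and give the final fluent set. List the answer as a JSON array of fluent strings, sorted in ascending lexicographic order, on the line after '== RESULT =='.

Work backward from the goal:
  through step 3 (drop(b1,rmB,right)): drop {ball_in(b1,rmB)}, keep {ball_in(b3,rmC)}, require {carry(b1,right), robot_in(rmB)}
    → {ball_in(b3,rmC), carry(b1,right), robot_in(rmB)}
  through step 2 (go(rmC,rmB)): drop {robot_in(rmB)}, keep {ball_in(b3,rmC), carry(b1,right)}, require {robot_in(rmC)}
    → {ball_in(b3,rmC), carry(b1,right), robot_in(rmC)}
  through step 1 (go(rmA,rmC)): drop {robot_in(rmC)}, keep {ball_in(b3,rmC), carry(b1,right)}, require {robot_in(rmA)}
    → {ball_in(b3,rmC), carry(b1,right), robot_in(rmA)}

== RESULT ==
["ball_in(b3,rmC)", "carry(b1,right)", "robot_in(rmA)"]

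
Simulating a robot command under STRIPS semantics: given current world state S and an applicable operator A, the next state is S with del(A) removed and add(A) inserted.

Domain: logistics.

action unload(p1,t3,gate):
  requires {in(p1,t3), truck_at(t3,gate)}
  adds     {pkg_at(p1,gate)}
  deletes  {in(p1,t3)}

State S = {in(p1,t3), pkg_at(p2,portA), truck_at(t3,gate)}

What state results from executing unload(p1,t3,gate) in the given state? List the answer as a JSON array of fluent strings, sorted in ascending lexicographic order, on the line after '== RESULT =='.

Progress:
  pre ⊆ S: {in(p1,t3), truck_at(t3,gate)} ⊆ S  — applicable
  S \ del = {pkg_at(p2,portA), truck_at(t3,gate)}
  ∪ add   = {pkg_at(p1,gate), pkg_at(p2,portA), truck_at(t3,gate)}

== RESULT ==
["pkg_at(p1,gate)", "pkg_at(p2,portA)", "truck_at(t3,gate)"]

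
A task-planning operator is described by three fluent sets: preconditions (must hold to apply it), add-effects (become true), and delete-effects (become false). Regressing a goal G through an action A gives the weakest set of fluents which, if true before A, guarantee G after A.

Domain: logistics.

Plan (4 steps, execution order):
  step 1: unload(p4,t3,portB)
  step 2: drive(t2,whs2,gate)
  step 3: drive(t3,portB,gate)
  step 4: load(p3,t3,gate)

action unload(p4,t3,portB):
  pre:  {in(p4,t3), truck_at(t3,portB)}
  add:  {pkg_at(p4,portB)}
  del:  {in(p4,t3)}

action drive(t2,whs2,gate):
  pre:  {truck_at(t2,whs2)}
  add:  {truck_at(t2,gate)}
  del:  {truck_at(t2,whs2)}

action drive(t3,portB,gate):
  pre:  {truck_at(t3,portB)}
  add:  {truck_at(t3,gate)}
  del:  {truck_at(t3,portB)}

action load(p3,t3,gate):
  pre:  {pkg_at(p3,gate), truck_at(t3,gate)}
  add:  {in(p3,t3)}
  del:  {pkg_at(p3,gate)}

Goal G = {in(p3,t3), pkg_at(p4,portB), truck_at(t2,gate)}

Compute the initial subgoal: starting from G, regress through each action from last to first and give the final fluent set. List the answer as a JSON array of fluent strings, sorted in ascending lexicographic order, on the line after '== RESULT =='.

Regress step by step:
  through step 4 (load(p3,t3,gate)): drop {in(p3,t3)}, keep {pkg_at(p4,portB), truck_at(t2,gate)}, require {pkg_at(p3,gate), truck_at(t3,gate)}
    → {pkg_at(p3,gate), pkg_at(p4,portB), truck_at(t2,gate), truck_at(t3,gate)}
  through step 3 (drive(t3,portB,gate)): drop {truck_at(t3,gate)}, keep {pkg_at(p3,gate), pkg_at(p4,portB), truck_at(t2,gate)}, require {truck_at(t3,portB)}
    → {pkg_at(p3,gate), pkg_at(p4,portB), truck_at(t2,gate), truck_at(t3,portB)}
  through step 2 (drive(t2,whs2,gate)): drop {truck_at(t2,gate)}, keep {pkg_at(p3,gate), pkg_at(p4,portB), truck_at(t3,portB)}, require {truck_at(t2,whs2)}
    → {pkg_at(p3,gate), pkg_at(p4,portB), truck_at(t2,whs2), truck_at(t3,portB)}
  through step 1 (unload(p4,t3,portB)): drop {pkg_at(p4,portB)}, keep {pkg_at(p3,gate), truck_at(t2,whs2), truck_at(t3,portB)}, require {in(p4,t3), truck_at(t3,portB)}
    → {in(p4,t3), pkg_at(p3,gate), truck_at(t2,whs2), truck_at(t3,portB)}

== RESULT ==
["in(p4,t3)", "pkg_at(p3,gate)", "truck_at(t2,whs2)", "truck_at(t3,portB)"]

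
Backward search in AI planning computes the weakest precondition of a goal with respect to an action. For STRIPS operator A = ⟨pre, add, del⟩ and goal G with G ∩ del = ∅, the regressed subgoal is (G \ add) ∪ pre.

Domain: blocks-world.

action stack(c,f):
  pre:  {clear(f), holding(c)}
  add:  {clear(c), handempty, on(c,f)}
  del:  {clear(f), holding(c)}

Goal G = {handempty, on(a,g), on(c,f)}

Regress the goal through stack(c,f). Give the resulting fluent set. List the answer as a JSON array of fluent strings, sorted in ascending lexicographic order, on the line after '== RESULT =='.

Compute (G \ add) ∪ pre:
  G ∩ del = {}  (empty — regression defined)
  G \ add = {handempty, on(a,g), on(c,f)} \ {clear(c), handempty, on(c,f)} = {on(a,g)}
  ∪ pre   = {on(a,g)} ∪ {clear(f), holding(c)}
          = {clear(f), holding(c), on(a,g)}

== RESULT ==
["clear(f)", "holding(c)", "on(a,g)"]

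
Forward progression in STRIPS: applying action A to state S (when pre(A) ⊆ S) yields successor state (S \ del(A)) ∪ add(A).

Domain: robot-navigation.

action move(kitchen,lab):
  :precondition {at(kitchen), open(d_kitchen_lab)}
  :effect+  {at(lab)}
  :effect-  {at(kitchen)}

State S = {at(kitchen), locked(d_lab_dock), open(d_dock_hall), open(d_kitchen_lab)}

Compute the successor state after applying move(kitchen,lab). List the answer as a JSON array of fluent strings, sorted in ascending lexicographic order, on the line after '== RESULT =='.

Compute (S \ del) ∪ add:
  pre ⊆ S: {at(kitchen), open(d_kitchen_lab)} ⊆ S  — applicable
  S \ del = {locked(d_lab_dock), open(d_dock_hall), open(d_kitchen_lab)}
  ∪ add   = {at(lab), locked(d_lab_dock), open(d_dock_hall), open(d_kitchen_lab)}

== RESULT ==
["at(lab)", "locked(d_lab_dock)", "open(d_dock_hall)", "open(d_kitchen_lab)"]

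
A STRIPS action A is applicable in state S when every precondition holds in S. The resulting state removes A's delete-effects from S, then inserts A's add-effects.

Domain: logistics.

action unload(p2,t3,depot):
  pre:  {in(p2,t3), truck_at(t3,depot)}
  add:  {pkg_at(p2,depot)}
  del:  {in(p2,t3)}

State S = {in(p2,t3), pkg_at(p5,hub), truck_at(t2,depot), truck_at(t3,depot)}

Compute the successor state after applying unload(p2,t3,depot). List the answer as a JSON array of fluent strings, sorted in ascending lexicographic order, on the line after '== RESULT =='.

Compute (S \ del) ∪ add:
  pre ⊆ S: {in(p2,t3), truck_at(t3,depot)} ⊆ S  — applicable
  S \ del = {pkg_at(p5,hub), truck_at(t2,depot), truck_at(t3,depot)}
  ∪ add   = {pkg_at(p2,depot), pkg_at(p5,hub), truck_at(t2,depot), truck_at(t3,depot)}

== RESULT ==
["pkg_at(p2,depot)", "pkg_at(p5,hub)", "truck_at(t2,depot)", "truck_at(t3,depot)"]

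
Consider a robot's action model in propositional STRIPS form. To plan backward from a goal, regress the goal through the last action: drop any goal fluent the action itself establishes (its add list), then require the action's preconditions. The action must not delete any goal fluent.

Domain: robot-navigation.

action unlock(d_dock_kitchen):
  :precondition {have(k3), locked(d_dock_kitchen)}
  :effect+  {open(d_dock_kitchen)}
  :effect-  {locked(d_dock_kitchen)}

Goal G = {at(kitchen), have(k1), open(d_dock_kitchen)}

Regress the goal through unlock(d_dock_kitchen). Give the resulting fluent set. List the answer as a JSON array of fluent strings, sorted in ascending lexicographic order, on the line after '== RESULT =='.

Compute (G \ add) ∪ pre:
  G ∩ del = {}  (empty — regression defined)
  G \ add = {at(kitchen), have(k1), open(d_dock_kitchen)} \ {open(d_dock_kitchen)} = {at(kitchen), have(k1)}
  ∪ pre   = {at(kitchen), have(k1)} ∪ {have(k3), locked(d_dock_kitchen)}
          = {at(kitchen), have(k1), have(k3), locked(d_dock_kitchen)}

== RESULT ==
["at(kitchen)", "have(k1)", "have(k3)", "locked(d_dock_kitchen)"]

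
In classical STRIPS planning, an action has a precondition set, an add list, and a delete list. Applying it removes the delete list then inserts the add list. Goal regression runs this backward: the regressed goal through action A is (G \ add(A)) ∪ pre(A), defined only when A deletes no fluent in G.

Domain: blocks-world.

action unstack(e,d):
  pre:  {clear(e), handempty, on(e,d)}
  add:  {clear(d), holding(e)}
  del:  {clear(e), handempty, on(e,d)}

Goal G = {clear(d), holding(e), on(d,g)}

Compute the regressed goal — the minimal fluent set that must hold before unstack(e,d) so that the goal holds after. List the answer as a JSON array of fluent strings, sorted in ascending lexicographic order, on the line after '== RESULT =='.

Regress:
  G ∩ del = {}  (empty — regression defined)
  G \ add = {clear(d), holding(e), on(d,g)} \ {clear(d), holding(e)} = {on(d,g)}
  ∪ pre   = {on(d,g)} ∪ {clear(e), handempty, on(e,d)}
          = {clear(e), handempty, on(d,g), on(e,d)}

== RESULT ==
["clear(e)", "handempty", "on(d,g)", "on(e,d)"]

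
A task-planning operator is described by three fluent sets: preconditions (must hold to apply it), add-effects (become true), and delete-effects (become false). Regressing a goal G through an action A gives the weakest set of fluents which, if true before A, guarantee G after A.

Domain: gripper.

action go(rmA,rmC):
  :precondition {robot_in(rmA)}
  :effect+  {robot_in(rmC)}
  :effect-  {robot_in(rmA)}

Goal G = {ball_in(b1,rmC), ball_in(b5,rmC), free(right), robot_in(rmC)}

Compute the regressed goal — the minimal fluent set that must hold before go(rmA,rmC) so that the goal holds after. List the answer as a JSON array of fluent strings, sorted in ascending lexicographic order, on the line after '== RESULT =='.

Regress:
  G ∩ del = {}  (empty — regression defined)
  G \ add = {ball_in(b1,rmC), ball_in(b5,rmC), free(right), robot_in(rmC)} \ {robot_in(rmC)} = {ball_in(b1,rmC), ball_in(b5,rmC), free(right)}
  ∪ pre   = {ball_in(b1,rmC), ball_in(b5,rmC), free(right)} ∪ {robot_in(rmA)}
          = {ball_in(b1,rmC), ball_in(b5,rmC), free(right), robot_in(rmA)}

== RESULT ==
["ball_in(b1,rmC)", "ball_in(b5,rmC)", "free(right)", "robot_in(rmA)"]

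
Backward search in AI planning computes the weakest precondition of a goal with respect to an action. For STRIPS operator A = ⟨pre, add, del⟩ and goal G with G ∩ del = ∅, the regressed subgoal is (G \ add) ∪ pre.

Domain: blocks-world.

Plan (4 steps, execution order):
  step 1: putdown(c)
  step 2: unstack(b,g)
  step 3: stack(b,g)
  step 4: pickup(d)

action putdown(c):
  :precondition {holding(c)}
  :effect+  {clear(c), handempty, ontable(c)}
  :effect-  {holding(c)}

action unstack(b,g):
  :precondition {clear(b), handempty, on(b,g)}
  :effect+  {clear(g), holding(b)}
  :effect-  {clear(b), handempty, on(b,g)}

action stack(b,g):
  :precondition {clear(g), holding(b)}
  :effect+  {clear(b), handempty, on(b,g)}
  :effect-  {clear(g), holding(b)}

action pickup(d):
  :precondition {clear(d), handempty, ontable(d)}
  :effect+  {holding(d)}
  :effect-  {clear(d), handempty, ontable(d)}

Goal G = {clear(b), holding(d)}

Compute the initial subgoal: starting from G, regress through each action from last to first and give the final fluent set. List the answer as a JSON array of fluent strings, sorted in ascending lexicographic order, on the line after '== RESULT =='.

Regress step by step:
  through step 4 (pickup(d)): drop {holding(d)}, keep {clear(b)}, require {clear(d), handempty, ontable(d)}
    → {clear(b), clear(d), handempty, ontable(d)}
  through step 3 (stack(b,g)): drop {clear(b), handempty}, keep {clear(d), ontable(d)}, require {clear(g), holding(b)}
    → {clear(d), clear(g), holding(b), ontable(d)}
  through step 2 (unstack(b,g)): drop {clear(g), holding(b)}, keep {clear(d), ontable(d)}, require {clear(b), handempty, on(b,g)}
    → {clear(b), clear(d), handempty, on(b,g), ontable(d)}
  through step 1 (putdown(c)): drop {handempty}, keep {clear(b), clear(d), on(b,g), ontable(d)}, require {holding(c)}
    → {clear(b), clear(d), holding(c), on(b,g), ontable(d)}

== RESULT ==
["clear(b)", "clear(d)", "holding(c)", "on(b,g)", "ontable(d)"]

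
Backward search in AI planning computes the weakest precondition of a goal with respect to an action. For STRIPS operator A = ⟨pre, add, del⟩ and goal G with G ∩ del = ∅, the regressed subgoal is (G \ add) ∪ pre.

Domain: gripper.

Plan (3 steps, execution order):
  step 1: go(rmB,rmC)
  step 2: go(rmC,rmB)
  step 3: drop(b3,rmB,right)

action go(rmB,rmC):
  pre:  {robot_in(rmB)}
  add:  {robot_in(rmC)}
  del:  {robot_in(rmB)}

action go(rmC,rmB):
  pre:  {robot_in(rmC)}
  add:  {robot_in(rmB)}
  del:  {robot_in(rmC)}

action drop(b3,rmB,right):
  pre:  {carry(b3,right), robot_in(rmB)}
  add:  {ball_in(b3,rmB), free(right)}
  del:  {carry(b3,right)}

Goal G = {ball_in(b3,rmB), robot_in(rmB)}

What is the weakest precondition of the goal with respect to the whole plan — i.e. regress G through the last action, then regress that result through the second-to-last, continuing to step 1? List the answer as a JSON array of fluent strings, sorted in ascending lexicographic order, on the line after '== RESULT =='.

Regress step by step:
  through step 3 (drop(b3,rmB,right)): drop {ball_in(b3,rmB)}, keep {robot_in(rmB)}, require {carry(b3,right), robot_in(rmB)}
    → {carry(b3,right), robot_in(rmB)}
  through step 2 (go(rmC,rmB)): drop {robot_in(rmB)}, keep {carry(b3,right)}, require {robot_in(rmC)}
    → {carry(b3,right), robot_in(rmC)}
  through step 1 (go(rmB,rmC)): drop {robot_in(rmC)}, keep {carry(b3,right)}, require {robot_in(rmB)}
    → {carry(b3,right), robot_in(rmB)}

== RESULT ==
["carry(b3,right)", "robot_in(rmB)"]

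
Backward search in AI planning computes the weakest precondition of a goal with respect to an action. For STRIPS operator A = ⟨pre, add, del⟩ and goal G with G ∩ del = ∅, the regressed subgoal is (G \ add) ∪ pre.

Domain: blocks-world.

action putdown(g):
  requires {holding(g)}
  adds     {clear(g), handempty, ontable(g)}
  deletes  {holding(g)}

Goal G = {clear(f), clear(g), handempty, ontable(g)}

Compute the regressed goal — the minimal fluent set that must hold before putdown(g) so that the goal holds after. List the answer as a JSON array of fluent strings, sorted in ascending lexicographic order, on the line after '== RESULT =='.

Regress:
  G ∩ del = {}  (empty — regression defined)
  G \ add = {clear(f), clear(g), handempty, ontable(g)} \ {clear(g), handempty, ontable(g)} = {clear(f)}
  ∪ pre   = {clear(f)} ∪ {holding(g)}
          = {clear(f), holding(g)}

== RESULT ==
["clear(f)", "holding(g)"]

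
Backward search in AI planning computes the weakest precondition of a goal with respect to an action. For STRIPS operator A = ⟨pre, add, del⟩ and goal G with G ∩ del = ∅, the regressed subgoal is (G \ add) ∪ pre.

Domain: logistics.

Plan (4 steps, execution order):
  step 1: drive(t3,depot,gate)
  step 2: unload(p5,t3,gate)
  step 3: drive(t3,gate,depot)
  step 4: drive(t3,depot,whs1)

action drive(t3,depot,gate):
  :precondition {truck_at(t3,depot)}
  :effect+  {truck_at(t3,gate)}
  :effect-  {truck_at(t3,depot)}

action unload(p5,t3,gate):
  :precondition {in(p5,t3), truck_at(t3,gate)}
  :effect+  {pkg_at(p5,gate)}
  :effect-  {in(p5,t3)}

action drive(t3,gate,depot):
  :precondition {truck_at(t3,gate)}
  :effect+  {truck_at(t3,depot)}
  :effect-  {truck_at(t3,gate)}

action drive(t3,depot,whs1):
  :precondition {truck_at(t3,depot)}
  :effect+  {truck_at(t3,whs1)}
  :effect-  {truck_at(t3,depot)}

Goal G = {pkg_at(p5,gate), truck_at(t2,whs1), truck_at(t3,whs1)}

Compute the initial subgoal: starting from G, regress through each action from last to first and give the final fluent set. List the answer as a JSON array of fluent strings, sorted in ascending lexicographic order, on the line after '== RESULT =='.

Regress step by step:
  through step 4 (drive(t3,depot,whs1)): drop {truck_at(t3,whs1)}, keep {pkg_at(p5,gate), truck_at(t2,whs1)}, require {truck_at(t3,depot)}
    → {pkg_at(p5,gate), truck_at(t2,whs1), truck_at(t3,depot)}
  through step 3 (drive(t3,gate,depot)): drop {truck_at(t3,depot)}, keep {pkg_at(p5,gate), truck_at(t2,whs1)}, require {truck_at(t3,gate)}
    → {pkg_at(p5,gate), truck_at(t2,whs1), truck_at(t3,gate)}
  through step 2 (unload(p5,t3,gate)): drop {pkg_at(p5,gate)}, keep {truck_at(t2,whs1), truck_at(t3,gate)}, require {in(p5,t3), truck_at(t3,gate)}
    → {in(p5,t3), truck_at(t2,whs1), truck_at(t3,gate)}
  through step 1 (drive(t3,depot,gate)): drop {truck_at(t3,gate)}, keep {in(p5,t3), truck_at(t2,whs1)}, require {truck_at(t3,depot)}
    → {in(p5,t3), truck_at(t2,whs1), truck_at(t3,depot)}

== RESULT ==
["in(p5,t3)", "truck_at(t2,whs1)", "truck_at(t3,depot)"]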